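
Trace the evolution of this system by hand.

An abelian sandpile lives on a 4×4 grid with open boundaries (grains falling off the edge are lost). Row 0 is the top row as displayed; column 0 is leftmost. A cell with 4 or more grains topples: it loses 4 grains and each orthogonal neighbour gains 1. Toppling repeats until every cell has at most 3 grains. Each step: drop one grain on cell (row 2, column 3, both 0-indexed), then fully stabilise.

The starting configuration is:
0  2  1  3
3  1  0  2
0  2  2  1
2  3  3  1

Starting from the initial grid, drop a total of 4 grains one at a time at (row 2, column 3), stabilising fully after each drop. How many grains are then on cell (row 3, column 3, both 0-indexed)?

0) 0  2  1  3
3  1  0  2
0  2  2  1
2  3  3  1
1) 0  2  1  3
3  1  0  2
0  2  2  2
2  3  3  1
2) 0  2  1  3
3  1  0  2
0  2  2  3
2  3  3  1
3) 0  2  1  3
3  1  0  3
0  2  3  0
2  3  3  2
4) 0  2  1  3
3  1  0  3
0  2  3  1
2  3  3  2

2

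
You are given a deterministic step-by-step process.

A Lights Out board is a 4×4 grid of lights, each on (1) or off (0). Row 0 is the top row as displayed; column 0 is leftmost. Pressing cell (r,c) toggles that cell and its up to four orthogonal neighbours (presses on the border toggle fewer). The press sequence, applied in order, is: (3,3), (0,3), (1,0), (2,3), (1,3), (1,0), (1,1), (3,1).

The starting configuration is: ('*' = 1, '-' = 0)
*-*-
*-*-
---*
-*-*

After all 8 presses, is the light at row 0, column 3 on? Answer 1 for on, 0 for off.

gen 0: *-*-
*-*-
---*
-*-*
gen 1: *-*-
*-*-
----
-**-
gen 2: *--*
*-**
----
-**-
gen 3: ---*
-***
*---
-**-
gen 4: ---*
-**-
*-**
-***
gen 5: ----
-*-*
*-*-
-***
gen 6: *---
*--*
--*-
-***
gen 7: **--
-***
-**-
-***
gen 8: **--
-***
--*-
*--*

0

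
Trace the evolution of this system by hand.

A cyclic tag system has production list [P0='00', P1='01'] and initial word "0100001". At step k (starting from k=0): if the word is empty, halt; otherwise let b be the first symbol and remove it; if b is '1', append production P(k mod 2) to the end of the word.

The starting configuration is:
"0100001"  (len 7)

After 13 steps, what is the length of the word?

0

0) "0100001"  (len 7)
1) "100001"  (len 6)
2) "0000101"  (len 7)
3) "000101"  (len 6)
4) "00101"  (len 5)
5) "0101"  (len 4)
6) "101"  (len 3)
7) "0100"  (len 4)
8) "100"  (len 3)
9) "0000"  (len 4)
10) "000"  (len 3)
11) "00"  (len 2)
12) "0"  (len 1)
13) (halted — word empty)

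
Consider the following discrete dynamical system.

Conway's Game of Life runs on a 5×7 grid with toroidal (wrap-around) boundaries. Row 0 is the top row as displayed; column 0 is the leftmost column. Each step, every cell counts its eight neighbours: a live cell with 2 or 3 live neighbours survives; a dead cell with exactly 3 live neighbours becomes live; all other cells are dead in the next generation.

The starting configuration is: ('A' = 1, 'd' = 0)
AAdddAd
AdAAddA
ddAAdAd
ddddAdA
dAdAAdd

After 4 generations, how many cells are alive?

gen 0: AAdddAd
AdAAddA
ddAAdAd
ddddAdA
dAdAAdd
gen 1: dddddAd
AddAdAd
AAAddAd
ddddddd
dAAAAdA
gen 2: AAdddAd
AdAddAd
AAAdAdd
ddddAAA
ddAAAAd
gen 3: AddddAd
ddAAAAd
AdAdAdd
AdddddA
AAAAddd
gen 4: AddddAd
ddAddAd
AdAdAdd
ddddddA
ddAdddd

9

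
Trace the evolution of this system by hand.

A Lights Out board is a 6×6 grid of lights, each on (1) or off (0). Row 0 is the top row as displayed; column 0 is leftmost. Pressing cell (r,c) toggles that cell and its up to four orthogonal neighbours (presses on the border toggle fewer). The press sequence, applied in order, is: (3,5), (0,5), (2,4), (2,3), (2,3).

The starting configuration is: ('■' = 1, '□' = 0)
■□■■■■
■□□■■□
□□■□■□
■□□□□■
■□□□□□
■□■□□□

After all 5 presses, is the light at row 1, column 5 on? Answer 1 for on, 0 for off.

0) ■□■■■■
■□□■■□
□□■□■□
■□□□□■
■□□□□□
■□■□□□
1) ■□■■■■
■□□■■□
□□■□■■
■□□□■□
■□□□□■
■□■□□□
2) ■□■■□□
■□□■■■
□□■□■■
■□□□■□
■□□□□■
■□■□□□
3) ■□■■□□
■□□■□■
□□■■□□
■□□□□□
■□□□□■
■□■□□□
4) ■□■■□□
■□□□□■
□□□□■□
■□□■□□
■□□□□■
■□■□□□
5) ■□■■□□
■□□■□■
□□■■□□
■□□□□□
■□□□□■
■□■□□□

1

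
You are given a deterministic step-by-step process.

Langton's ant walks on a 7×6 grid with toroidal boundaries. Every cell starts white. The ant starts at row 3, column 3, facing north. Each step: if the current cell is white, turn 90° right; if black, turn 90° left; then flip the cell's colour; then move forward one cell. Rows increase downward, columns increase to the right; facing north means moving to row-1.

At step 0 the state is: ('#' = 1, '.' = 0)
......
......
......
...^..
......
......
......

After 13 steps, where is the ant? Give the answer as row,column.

3,2

t=0: ......
......
......
...^..
......
......
......
t=1: ......
......
......
...#>.
......
......
......
t=2: ......
......
......
...##.
....v.
......
......
t=3: ......
......
......
...##.
...<#.
......
......
t=4: ......
......
......
...^#.
...##.
......
......
t=5: ......
......
......
..<.#.
...##.
......
......
t=6: ......
......
..^...
..#.#.
...##.
......
......
t=7: ......
......
..#>..
..#.#.
...##.
......
......
t=8: ......
......
..##..
..#v#.
...##.
......
......
t=9: ......
......
..##..
..<##.
...##.
......
......
t=10: ......
......
..##..
...##.
..v##.
......
......
t=11: ......
......
..##..
...##.
.<###.
......
......
t=12: ......
......
..##..
.^.##.
.####.
......
......
t=13: ......
......
..##..
.#>##.
.####.
......
......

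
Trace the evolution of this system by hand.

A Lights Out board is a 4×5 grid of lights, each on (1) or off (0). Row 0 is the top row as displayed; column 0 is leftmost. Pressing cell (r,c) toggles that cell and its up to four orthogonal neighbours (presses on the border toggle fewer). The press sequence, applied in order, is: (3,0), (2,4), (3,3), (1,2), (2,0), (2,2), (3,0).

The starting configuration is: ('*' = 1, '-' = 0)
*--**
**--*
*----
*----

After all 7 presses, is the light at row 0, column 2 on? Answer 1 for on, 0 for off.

1

k=0  *--**
**--*
*----
*----
k=1  *--**
**--*
-----
-*---
k=2  *--**
**---
---**
-*--*
k=3  *--**
**---
----*
-***-
k=4  *-***
*-**-
--*-*
-***-
k=5  *-***
--**-
***-*
****-
k=6  *-***
---*-
*--**
**-*-
k=7  *-***
---*-
---**
---*-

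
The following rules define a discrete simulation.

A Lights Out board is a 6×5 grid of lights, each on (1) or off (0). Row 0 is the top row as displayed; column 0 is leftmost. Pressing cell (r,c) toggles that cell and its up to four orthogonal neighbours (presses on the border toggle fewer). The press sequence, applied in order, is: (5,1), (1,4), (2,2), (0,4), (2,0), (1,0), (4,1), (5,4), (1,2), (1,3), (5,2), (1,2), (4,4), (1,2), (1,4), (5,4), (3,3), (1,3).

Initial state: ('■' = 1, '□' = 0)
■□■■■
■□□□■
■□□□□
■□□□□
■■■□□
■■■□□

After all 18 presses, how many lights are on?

t=0: ■□■■■
■□□□■
■□□□□
■□□□□
■■■□□
■■■□□
t=1: ■□■■■
■□□□■
■□□□□
■□□□□
■□■□□
□□□□□
t=2: ■□■■□
■□□■□
■□□□■
■□□□□
■□■□□
□□□□□
t=3: ■□■■□
■□■■□
■■■■■
■□■□□
■□■□□
□□□□□
t=4: ■□■□■
■□■■■
■■■■■
■□■□□
■□■□□
□□□□□
t=5: ■□■□■
□□■■■
□□■■■
□□■□□
■□■□□
□□□□□
t=6: □□■□■
■■■■■
■□■■■
□□■□□
■□■□□
□□□□□
t=7: □□■□■
■■■■■
■□■■■
□■■□□
□■□□□
□■□□□
t=8: □□■□■
■■■■■
■□■■■
□■■□□
□■□□■
□■□■■
t=9: □□□□■
■□□□■
■□□■■
□■■□□
□■□□■
□■□■■
t=10: □□□■■
■□■■□
■□□□■
□■■□□
□■□□■
□■□■■
t=11: □□□■■
■□■■□
■□□□■
□■■□□
□■■□■
□□■□■
t=12: □□■■■
■■□□□
■□■□■
□■■□□
□■■□■
□□■□■
t=13: □□■■■
■■□□□
■□■□■
□■■□■
□■■■□
□□■□□
t=14: □□□■■
■□■■□
■□□□■
□■■□■
□■■■□
□□■□□
t=15: □□□■□
■□■□■
■□□□□
□■■□■
□■■■□
□□■□□
t=16: □□□■□
■□■□■
■□□□□
□■■□■
□■■■■
□□■■■
t=17: □□□■□
■□■□■
■□□■□
□■□■□
□■■□■
□□■■■
t=18: □□□□□
■□□■□
■□□□□
□■□■□
□■■□■
□□■■■

11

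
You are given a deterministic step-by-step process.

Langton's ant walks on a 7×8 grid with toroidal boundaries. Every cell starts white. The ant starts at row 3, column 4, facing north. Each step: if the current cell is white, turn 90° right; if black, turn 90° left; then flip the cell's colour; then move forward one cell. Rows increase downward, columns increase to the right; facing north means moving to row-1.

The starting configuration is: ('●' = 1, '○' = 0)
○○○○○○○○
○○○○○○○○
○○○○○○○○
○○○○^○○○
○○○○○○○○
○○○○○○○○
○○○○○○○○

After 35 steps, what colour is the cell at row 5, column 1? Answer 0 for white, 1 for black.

1

gen 0: ○○○○○○○○
○○○○○○○○
○○○○○○○○
○○○○^○○○
○○○○○○○○
○○○○○○○○
○○○○○○○○
gen 1: ○○○○○○○○
○○○○○○○○
○○○○○○○○
○○○○●>○○
○○○○○○○○
○○○○○○○○
○○○○○○○○
gen 2: ○○○○○○○○
○○○○○○○○
○○○○○○○○
○○○○●●○○
○○○○○v○○
○○○○○○○○
○○○○○○○○
gen 3: ○○○○○○○○
○○○○○○○○
○○○○○○○○
○○○○●●○○
○○○○<●○○
○○○○○○○○
○○○○○○○○
gen 4: ○○○○○○○○
○○○○○○○○
○○○○○○○○
○○○○^●○○
○○○○●●○○
○○○○○○○○
○○○○○○○○
gen 5: ○○○○○○○○
○○○○○○○○
○○○○○○○○
○○○<○●○○
○○○○●●○○
○○○○○○○○
○○○○○○○○
gen 6: ○○○○○○○○
○○○○○○○○
○○○^○○○○
○○○●○●○○
○○○○●●○○
○○○○○○○○
○○○○○○○○
gen 7: ○○○○○○○○
○○○○○○○○
○○○●>○○○
○○○●○●○○
○○○○●●○○
○○○○○○○○
○○○○○○○○
gen 8: ○○○○○○○○
○○○○○○○○
○○○●●○○○
○○○●v●○○
○○○○●●○○
○○○○○○○○
○○○○○○○○
gen 9: ○○○○○○○○
○○○○○○○○
○○○●●○○○
○○○<●●○○
○○○○●●○○
○○○○○○○○
○○○○○○○○
gen 10: ○○○○○○○○
○○○○○○○○
○○○●●○○○
○○○○●●○○
○○○v●●○○
○○○○○○○○
○○○○○○○○
gen 11: ○○○○○○○○
○○○○○○○○
○○○●●○○○
○○○○●●○○
○○<●●●○○
○○○○○○○○
○○○○○○○○
gen 12: ○○○○○○○○
○○○○○○○○
○○○●●○○○
○○^○●●○○
○○●●●●○○
○○○○○○○○
○○○○○○○○
gen 13: ○○○○○○○○
○○○○○○○○
○○○●●○○○
○○●>●●○○
○○●●●●○○
○○○○○○○○
○○○○○○○○
gen 14: ○○○○○○○○
○○○○○○○○
○○○●●○○○
○○●●●●○○
○○●v●●○○
○○○○○○○○
○○○○○○○○
gen 15: ○○○○○○○○
○○○○○○○○
○○○●●○○○
○○●●●●○○
○○●○>●○○
○○○○○○○○
○○○○○○○○
gen 16: ○○○○○○○○
○○○○○○○○
○○○●●○○○
○○●●^●○○
○○●○○●○○
○○○○○○○○
○○○○○○○○
gen 17: ○○○○○○○○
○○○○○○○○
○○○●●○○○
○○●<○●○○
○○●○○●○○
○○○○○○○○
○○○○○○○○
gen 18: ○○○○○○○○
○○○○○○○○
○○○●●○○○
○○●○○●○○
○○●v○●○○
○○○○○○○○
○○○○○○○○
gen 19: ○○○○○○○○
○○○○○○○○
○○○●●○○○
○○●○○●○○
○○<●○●○○
○○○○○○○○
○○○○○○○○
gen 20: ○○○○○○○○
○○○○○○○○
○○○●●○○○
○○●○○●○○
○○○●○●○○
○○v○○○○○
○○○○○○○○
gen 21: ○○○○○○○○
○○○○○○○○
○○○●●○○○
○○●○○●○○
○○○●○●○○
○<●○○○○○
○○○○○○○○
gen 22: ○○○○○○○○
○○○○○○○○
○○○●●○○○
○○●○○●○○
○^○●○●○○
○●●○○○○○
○○○○○○○○
gen 23: ○○○○○○○○
○○○○○○○○
○○○●●○○○
○○●○○●○○
○●>●○●○○
○●●○○○○○
○○○○○○○○
gen 24: ○○○○○○○○
○○○○○○○○
○○○●●○○○
○○●○○●○○
○●●●○●○○
○●v○○○○○
○○○○○○○○
gen 25: ○○○○○○○○
○○○○○○○○
○○○●●○○○
○○●○○●○○
○●●●○●○○
○●○>○○○○
○○○○○○○○
gen 26: ○○○○○○○○
○○○○○○○○
○○○●●○○○
○○●○○●○○
○●●●○●○○
○●○●○○○○
○○○v○○○○
gen 27: ○○○○○○○○
○○○○○○○○
○○○●●○○○
○○●○○●○○
○●●●○●○○
○●○●○○○○
○○<●○○○○
gen 28: ○○○○○○○○
○○○○○○○○
○○○●●○○○
○○●○○●○○
○●●●○●○○
○●^●○○○○
○○●●○○○○
gen 29: ○○○○○○○○
○○○○○○○○
○○○●●○○○
○○●○○●○○
○●●●○●○○
○●●>○○○○
○○●●○○○○
gen 30: ○○○○○○○○
○○○○○○○○
○○○●●○○○
○○●○○●○○
○●●^○●○○
○●●○○○○○
○○●●○○○○
gen 31: ○○○○○○○○
○○○○○○○○
○○○●●○○○
○○●○○●○○
○●<○○●○○
○●●○○○○○
○○●●○○○○
gen 32: ○○○○○○○○
○○○○○○○○
○○○●●○○○
○○●○○●○○
○●○○○●○○
○●v○○○○○
○○●●○○○○
gen 33: ○○○○○○○○
○○○○○○○○
○○○●●○○○
○○●○○●○○
○●○○○●○○
○●○>○○○○
○○●●○○○○
gen 34: ○○○○○○○○
○○○○○○○○
○○○●●○○○
○○●○○●○○
○●○○○●○○
○●○●○○○○
○○●v○○○○
gen 35: ○○○○○○○○
○○○○○○○○
○○○●●○○○
○○●○○●○○
○●○○○●○○
○●○●○○○○
○○●○>○○○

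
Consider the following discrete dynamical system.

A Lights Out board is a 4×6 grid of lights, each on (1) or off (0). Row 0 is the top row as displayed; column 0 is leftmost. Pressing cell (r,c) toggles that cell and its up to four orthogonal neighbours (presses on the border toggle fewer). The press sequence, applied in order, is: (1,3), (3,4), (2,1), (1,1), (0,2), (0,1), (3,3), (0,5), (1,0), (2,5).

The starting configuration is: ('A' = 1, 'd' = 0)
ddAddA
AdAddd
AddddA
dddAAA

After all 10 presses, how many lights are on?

t=0: ddAddA
AdAddd
AddddA
dddAAA
t=1: ddAAdA
AddAAd
AddAdA
dddAAA
t=2: ddAAdA
AddAAd
AddAAA
dddddd
t=3: ddAAdA
AAdAAd
dAAAAA
dAdddd
t=4: dAAAdA
ddAAAd
ddAAAA
dAdddd
t=5: dddddA
dddAAd
ddAAAA
dAdddd
t=6: AAAddA
dAdAAd
ddAAAA
dAdddd
t=7: AAAddA
dAdAAd
ddAdAA
dAAAAd
t=8: AAAdAd
dAdAAA
ddAdAA
dAAAAd
t=9: dAAdAd
AddAAA
AdAdAA
dAAAAd
t=10: dAAdAd
AddAAd
AdAddd
dAAAAA

13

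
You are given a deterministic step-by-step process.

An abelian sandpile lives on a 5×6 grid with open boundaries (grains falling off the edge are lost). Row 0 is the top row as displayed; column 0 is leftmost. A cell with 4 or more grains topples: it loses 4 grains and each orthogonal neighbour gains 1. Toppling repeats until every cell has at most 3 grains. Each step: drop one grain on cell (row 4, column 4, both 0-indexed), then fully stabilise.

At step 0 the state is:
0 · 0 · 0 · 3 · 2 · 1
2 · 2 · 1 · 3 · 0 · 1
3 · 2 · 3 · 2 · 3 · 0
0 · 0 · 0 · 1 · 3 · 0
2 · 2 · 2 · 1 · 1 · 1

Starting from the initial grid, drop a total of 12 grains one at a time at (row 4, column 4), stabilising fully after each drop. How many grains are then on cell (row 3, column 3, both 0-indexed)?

step 0: 0 · 0 · 0 · 3 · 2 · 1
2 · 2 · 1 · 3 · 0 · 1
3 · 2 · 3 · 2 · 3 · 0
0 · 0 · 0 · 1 · 3 · 0
2 · 2 · 2 · 1 · 1 · 1
step 1: 0 · 0 · 0 · 3 · 2 · 1
2 · 2 · 1 · 3 · 0 · 1
3 · 2 · 3 · 2 · 3 · 0
0 · 0 · 0 · 1 · 3 · 0
2 · 2 · 2 · 1 · 2 · 1
step 2: 0 · 0 · 0 · 3 · 2 · 1
2 · 2 · 1 · 3 · 0 · 1
3 · 2 · 3 · 2 · 3 · 0
0 · 0 · 0 · 1 · 3 · 0
2 · 2 · 2 · 1 · 3 · 1
step 3: 0 · 0 · 0 · 3 · 2 · 1
2 · 2 · 1 · 3 · 1 · 1
3 · 2 · 3 · 3 · 0 · 1
0 · 0 · 0 · 2 · 1 · 1
2 · 2 · 2 · 2 · 1 · 2
step 4: 0 · 0 · 0 · 3 · 2 · 1
2 · 2 · 1 · 3 · 1 · 1
3 · 2 · 3 · 3 · 0 · 1
0 · 0 · 0 · 2 · 1 · 1
2 · 2 · 2 · 2 · 2 · 2
step 5: 0 · 0 · 0 · 3 · 2 · 1
2 · 2 · 1 · 3 · 1 · 1
3 · 2 · 3 · 3 · 0 · 1
0 · 0 · 0 · 2 · 1 · 1
2 · 2 · 2 · 2 · 3 · 2
step 6: 0 · 0 · 0 · 3 · 2 · 1
2 · 2 · 1 · 3 · 1 · 1
3 · 2 · 3 · 3 · 0 · 1
0 · 0 · 0 · 2 · 2 · 1
2 · 2 · 2 · 3 · 0 · 3
step 7: 0 · 0 · 0 · 3 · 2 · 1
2 · 2 · 1 · 3 · 1 · 1
3 · 2 · 3 · 3 · 0 · 1
0 · 0 · 0 · 2 · 2 · 1
2 · 2 · 2 · 3 · 1 · 3
step 8: 0 · 0 · 0 · 3 · 2 · 1
2 · 2 · 1 · 3 · 1 · 1
3 · 2 · 3 · 3 · 0 · 1
0 · 0 · 0 · 2 · 2 · 1
2 · 2 · 2 · 3 · 2 · 3
step 9: 0 · 0 · 0 · 3 · 2 · 1
2 · 2 · 1 · 3 · 1 · 1
3 · 2 · 3 · 3 · 0 · 1
0 · 0 · 0 · 2 · 2 · 1
2 · 2 · 2 · 3 · 3 · 3
step 10: 0 · 0 · 0 · 3 · 2 · 1
2 · 2 · 1 · 3 · 1 · 1
3 · 2 · 3 · 3 · 0 · 1
0 · 0 · 0 · 3 · 3 · 2
2 · 2 · 3 · 0 · 2 · 0
step 11: 0 · 0 · 0 · 3 · 2 · 1
2 · 2 · 1 · 3 · 1 · 1
3 · 2 · 3 · 3 · 0 · 1
0 · 0 · 0 · 3 · 3 · 2
2 · 2 · 3 · 0 · 3 · 0
step 12: 0 · 0 · 1 · 0 · 3 · 1
2 · 2 · 3 · 1 · 2 · 1
3 · 3 · 0 · 2 · 2 · 1
0 · 0 · 2 · 1 · 1 · 3
2 · 2 · 3 · 2 · 1 · 1

1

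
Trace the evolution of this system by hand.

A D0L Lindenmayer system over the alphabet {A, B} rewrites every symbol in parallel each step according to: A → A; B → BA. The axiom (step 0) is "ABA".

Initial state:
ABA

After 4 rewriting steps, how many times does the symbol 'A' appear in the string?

t=0: ABA
t=1: ABAA
t=2: ABAAA
t=3: ABAAAA
t=4: ABAAAAA

6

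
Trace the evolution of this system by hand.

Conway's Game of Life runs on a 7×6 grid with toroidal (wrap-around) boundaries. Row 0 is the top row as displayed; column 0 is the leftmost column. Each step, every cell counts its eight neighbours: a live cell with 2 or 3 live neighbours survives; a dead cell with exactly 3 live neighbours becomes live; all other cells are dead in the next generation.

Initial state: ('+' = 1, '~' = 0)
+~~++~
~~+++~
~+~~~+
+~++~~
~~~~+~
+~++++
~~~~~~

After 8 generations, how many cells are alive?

15

gen 0: +~~++~
~~+++~
~+~~~+
+~++~~
~~~~+~
+~++++
~~~~~~
gen 1: ~~+~++
+++~~~
++~~~+
++++++
+~~~~~
~~~+++
+++~~~
gen 2: ~~~~~+
~~+++~
~~~~~~
~~+++~
~~~~~~
~~++++
+++~~~
gen 3: +~~~++
~~~++~
~~~~~~
~~~+~~
~~~~~+
+~++++
+++~~~
gen 4: +~+~+~
~~~++~
~~~++~
~~~~~~
+~+~~+
~~+++~
~~+~~~
gen 5: ~++~++
~~+~~~
~~~++~
~~~+++
~++~++
~~+~++
~~+~++
gen 6: +++~++
~++~~+
~~+~~+
+~~~~~
~++~~~
~~+~~~
~~+~~~
gen 7: ~~~~++
~~~~~~
~~+~~+
+~+~~~
~++~~~
~~++~~
+~+~~+
gen 8: +~~~++
~~~~++
~+~~~~
+~++~~
~~~~~~
+~~+~~
+++~~+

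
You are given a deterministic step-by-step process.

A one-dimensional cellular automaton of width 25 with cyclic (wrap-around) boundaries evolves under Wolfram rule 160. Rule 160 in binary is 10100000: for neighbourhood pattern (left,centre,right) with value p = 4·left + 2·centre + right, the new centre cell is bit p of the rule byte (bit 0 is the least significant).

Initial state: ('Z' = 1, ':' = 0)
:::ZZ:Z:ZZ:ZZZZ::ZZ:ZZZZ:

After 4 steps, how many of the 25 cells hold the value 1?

0

t=0: :::ZZ:Z:ZZ:ZZZZ::ZZ:ZZZZ:
t=1: :::::Z:Z::Z:ZZ:::::Z:ZZ::
t=2: ::::::Z::::Z::::::::Z::::
t=3: :::::::::::::::::::::::::
t=4: :::::::::::::::::::::::::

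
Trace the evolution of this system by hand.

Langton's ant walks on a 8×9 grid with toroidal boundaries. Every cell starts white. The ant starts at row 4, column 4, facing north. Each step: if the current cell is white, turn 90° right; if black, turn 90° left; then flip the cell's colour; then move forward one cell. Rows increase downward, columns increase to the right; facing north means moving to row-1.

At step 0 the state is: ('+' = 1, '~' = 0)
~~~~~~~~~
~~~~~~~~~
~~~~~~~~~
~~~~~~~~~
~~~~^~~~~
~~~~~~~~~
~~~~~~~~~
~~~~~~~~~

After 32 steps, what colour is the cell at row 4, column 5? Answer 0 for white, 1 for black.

1

0) ~~~~~~~~~
~~~~~~~~~
~~~~~~~~~
~~~~~~~~~
~~~~^~~~~
~~~~~~~~~
~~~~~~~~~
~~~~~~~~~
1) ~~~~~~~~~
~~~~~~~~~
~~~~~~~~~
~~~~~~~~~
~~~~+>~~~
~~~~~~~~~
~~~~~~~~~
~~~~~~~~~
2) ~~~~~~~~~
~~~~~~~~~
~~~~~~~~~
~~~~~~~~~
~~~~++~~~
~~~~~v~~~
~~~~~~~~~
~~~~~~~~~
3) ~~~~~~~~~
~~~~~~~~~
~~~~~~~~~
~~~~~~~~~
~~~~++~~~
~~~~<+~~~
~~~~~~~~~
~~~~~~~~~
4) ~~~~~~~~~
~~~~~~~~~
~~~~~~~~~
~~~~~~~~~
~~~~^+~~~
~~~~++~~~
~~~~~~~~~
~~~~~~~~~
5) ~~~~~~~~~
~~~~~~~~~
~~~~~~~~~
~~~~~~~~~
~~~<~+~~~
~~~~++~~~
~~~~~~~~~
~~~~~~~~~
6) ~~~~~~~~~
~~~~~~~~~
~~~~~~~~~
~~~^~~~~~
~~~+~+~~~
~~~~++~~~
~~~~~~~~~
~~~~~~~~~
7) ~~~~~~~~~
~~~~~~~~~
~~~~~~~~~
~~~+>~~~~
~~~+~+~~~
~~~~++~~~
~~~~~~~~~
~~~~~~~~~
8) ~~~~~~~~~
~~~~~~~~~
~~~~~~~~~
~~~++~~~~
~~~+v+~~~
~~~~++~~~
~~~~~~~~~
~~~~~~~~~
9) ~~~~~~~~~
~~~~~~~~~
~~~~~~~~~
~~~++~~~~
~~~<++~~~
~~~~++~~~
~~~~~~~~~
~~~~~~~~~
10) ~~~~~~~~~
~~~~~~~~~
~~~~~~~~~
~~~++~~~~
~~~~++~~~
~~~v++~~~
~~~~~~~~~
~~~~~~~~~
11) ~~~~~~~~~
~~~~~~~~~
~~~~~~~~~
~~~++~~~~
~~~~++~~~
~~<+++~~~
~~~~~~~~~
~~~~~~~~~
12) ~~~~~~~~~
~~~~~~~~~
~~~~~~~~~
~~~++~~~~
~~^~++~~~
~~++++~~~
~~~~~~~~~
~~~~~~~~~
13) ~~~~~~~~~
~~~~~~~~~
~~~~~~~~~
~~~++~~~~
~~+>++~~~
~~++++~~~
~~~~~~~~~
~~~~~~~~~
14) ~~~~~~~~~
~~~~~~~~~
~~~~~~~~~
~~~++~~~~
~~++++~~~
~~+v++~~~
~~~~~~~~~
~~~~~~~~~
15) ~~~~~~~~~
~~~~~~~~~
~~~~~~~~~
~~~++~~~~
~~++++~~~
~~+~>+~~~
~~~~~~~~~
~~~~~~~~~
16) ~~~~~~~~~
~~~~~~~~~
~~~~~~~~~
~~~++~~~~
~~++^+~~~
~~+~~+~~~
~~~~~~~~~
~~~~~~~~~
17) ~~~~~~~~~
~~~~~~~~~
~~~~~~~~~
~~~++~~~~
~~+<~+~~~
~~+~~+~~~
~~~~~~~~~
~~~~~~~~~
18) ~~~~~~~~~
~~~~~~~~~
~~~~~~~~~
~~~++~~~~
~~+~~+~~~
~~+v~+~~~
~~~~~~~~~
~~~~~~~~~
19) ~~~~~~~~~
~~~~~~~~~
~~~~~~~~~
~~~++~~~~
~~+~~+~~~
~~<+~+~~~
~~~~~~~~~
~~~~~~~~~
20) ~~~~~~~~~
~~~~~~~~~
~~~~~~~~~
~~~++~~~~
~~+~~+~~~
~~~+~+~~~
~~v~~~~~~
~~~~~~~~~
21) ~~~~~~~~~
~~~~~~~~~
~~~~~~~~~
~~~++~~~~
~~+~~+~~~
~~~+~+~~~
~<+~~~~~~
~~~~~~~~~
22) ~~~~~~~~~
~~~~~~~~~
~~~~~~~~~
~~~++~~~~
~~+~~+~~~
~^~+~+~~~
~++~~~~~~
~~~~~~~~~
23) ~~~~~~~~~
~~~~~~~~~
~~~~~~~~~
~~~++~~~~
~~+~~+~~~
~+>+~+~~~
~++~~~~~~
~~~~~~~~~
24) ~~~~~~~~~
~~~~~~~~~
~~~~~~~~~
~~~++~~~~
~~+~~+~~~
~+++~+~~~
~+v~~~~~~
~~~~~~~~~
25) ~~~~~~~~~
~~~~~~~~~
~~~~~~~~~
~~~++~~~~
~~+~~+~~~
~+++~+~~~
~+~>~~~~~
~~~~~~~~~
26) ~~~~~~~~~
~~~~~~~~~
~~~~~~~~~
~~~++~~~~
~~+~~+~~~
~+++~+~~~
~+~+~~~~~
~~~v~~~~~
27) ~~~~~~~~~
~~~~~~~~~
~~~~~~~~~
~~~++~~~~
~~+~~+~~~
~+++~+~~~
~+~+~~~~~
~~<+~~~~~
28) ~~~~~~~~~
~~~~~~~~~
~~~~~~~~~
~~~++~~~~
~~+~~+~~~
~+++~+~~~
~+^+~~~~~
~~++~~~~~
29) ~~~~~~~~~
~~~~~~~~~
~~~~~~~~~
~~~++~~~~
~~+~~+~~~
~+++~+~~~
~++>~~~~~
~~++~~~~~
30) ~~~~~~~~~
~~~~~~~~~
~~~~~~~~~
~~~++~~~~
~~+~~+~~~
~++^~+~~~
~++~~~~~~
~~++~~~~~
31) ~~~~~~~~~
~~~~~~~~~
~~~~~~~~~
~~~++~~~~
~~+~~+~~~
~+<~~+~~~
~++~~~~~~
~~++~~~~~
32) ~~~~~~~~~
~~~~~~~~~
~~~~~~~~~
~~~++~~~~
~~+~~+~~~
~+~~~+~~~
~+v~~~~~~
~~++~~~~~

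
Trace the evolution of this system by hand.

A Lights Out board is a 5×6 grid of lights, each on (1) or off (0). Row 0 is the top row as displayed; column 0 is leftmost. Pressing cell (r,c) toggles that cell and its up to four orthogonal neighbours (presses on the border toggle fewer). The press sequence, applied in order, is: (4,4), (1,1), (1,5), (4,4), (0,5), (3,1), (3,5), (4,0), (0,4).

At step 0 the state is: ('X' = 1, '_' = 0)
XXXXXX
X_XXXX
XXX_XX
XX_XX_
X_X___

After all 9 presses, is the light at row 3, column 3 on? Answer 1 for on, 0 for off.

[0] XXXXXX
X_XXXX
XXX_XX
XX_XX_
X_X___
[1] XXXXXX
X_XXXX
XXX_XX
XX_X__
X_XXXX
[2] X_XXXX
_X_XXX
X_X_XX
XX_X__
X_XXXX
[3] X_XXX_
_X_X__
X_X_X_
XX_X__
X_XXXX
[4] X_XXX_
_X_X__
X_X_X_
XX_XX_
X_X___
[5] X_XX_X
_X_X_X
X_X_X_
XX_XX_
X_X___
[6] X_XX_X
_X_X_X
XXX_X_
__XXX_
XXX___
[7] X_XX_X
_X_X_X
XXX_XX
__XX_X
XXX__X
[8] X_XX_X
_X_X_X
XXX_XX
X_XX_X
__X__X
[9] X_X_X_
_X_XXX
XXX_XX
X_XX_X
__X__X

1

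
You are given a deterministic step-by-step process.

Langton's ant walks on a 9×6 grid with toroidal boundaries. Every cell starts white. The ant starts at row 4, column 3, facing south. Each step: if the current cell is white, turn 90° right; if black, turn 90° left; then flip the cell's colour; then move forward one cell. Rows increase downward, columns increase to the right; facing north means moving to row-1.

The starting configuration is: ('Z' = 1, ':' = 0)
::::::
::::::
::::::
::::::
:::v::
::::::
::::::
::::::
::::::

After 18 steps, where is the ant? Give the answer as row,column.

3,4

k=0  ::::::
::::::
::::::
::::::
:::v::
::::::
::::::
::::::
::::::
k=1  ::::::
::::::
::::::
::::::
::<Z::
::::::
::::::
::::::
::::::
k=2  ::::::
::::::
::::::
::^:::
::ZZ::
::::::
::::::
::::::
::::::
k=3  ::::::
::::::
::::::
::Z>::
::ZZ::
::::::
::::::
::::::
::::::
k=4  ::::::
::::::
::::::
::ZZ::
::Zv::
::::::
::::::
::::::
::::::
k=5  ::::::
::::::
::::::
::ZZ::
::Z:>:
::::::
::::::
::::::
::::::
k=6  ::::::
::::::
::::::
::ZZ::
::Z:Z:
::::v:
::::::
::::::
::::::
k=7  ::::::
::::::
::::::
::ZZ::
::Z:Z:
:::<Z:
::::::
::::::
::::::
k=8  ::::::
::::::
::::::
::ZZ::
::Z^Z:
:::ZZ:
::::::
::::::
::::::
k=9  ::::::
::::::
::::::
::ZZ::
::ZZ>:
:::ZZ:
::::::
::::::
::::::
k=10  ::::::
::::::
::::::
::ZZ^:
::ZZ::
:::ZZ:
::::::
::::::
::::::
k=11  ::::::
::::::
::::::
::ZZZ>
::ZZ::
:::ZZ:
::::::
::::::
::::::
k=12  ::::::
::::::
::::::
::ZZZZ
::ZZ:v
:::ZZ:
::::::
::::::
::::::
k=13  ::::::
::::::
::::::
::ZZZZ
::ZZ<Z
:::ZZ:
::::::
::::::
::::::
k=14  ::::::
::::::
::::::
::ZZ^Z
::ZZZZ
:::ZZ:
::::::
::::::
::::::
k=15  ::::::
::::::
::::::
::Z<:Z
::ZZZZ
:::ZZ:
::::::
::::::
::::::
k=16  ::::::
::::::
::::::
::Z::Z
::ZvZZ
:::ZZ:
::::::
::::::
::::::
k=17  ::::::
::::::
::::::
::Z::Z
::Z:>Z
:::ZZ:
::::::
::::::
::::::
k=18  ::::::
::::::
::::::
::Z:^Z
::Z::Z
:::ZZ:
::::::
::::::
::::::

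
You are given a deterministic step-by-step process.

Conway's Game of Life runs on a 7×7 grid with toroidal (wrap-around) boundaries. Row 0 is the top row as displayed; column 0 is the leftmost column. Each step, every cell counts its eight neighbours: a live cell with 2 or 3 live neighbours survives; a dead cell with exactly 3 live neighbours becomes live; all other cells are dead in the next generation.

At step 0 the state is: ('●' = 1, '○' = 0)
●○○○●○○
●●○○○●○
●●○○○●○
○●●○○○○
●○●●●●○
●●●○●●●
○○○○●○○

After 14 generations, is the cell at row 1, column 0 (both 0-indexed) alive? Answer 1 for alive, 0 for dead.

gen 0: ●○○○●○○
●●○○○●○
●●○○○●○
○●●○○○○
●○●●●●○
●●●○●●●
○○○○●○○
gen 1: ●●○○●●●
○○○○●●○
○○○○○○○
○○○○○●○
○○○○○○○
●○●○○○○
○○○○●○○
gen 2: ●○○●○○●
●○○○●○○
○○○○●●○
○○○○○○○
○○○○○○○
○○○○○○○
○○○●●○○
gen 3: ●○○●○●●
●○○●●○○
○○○○●●○
○○○○○○○
○○○○○○○
○○○○○○○
○○○●●○○
gen 4: ●○●○○●●
●○○●○○○
○○○●●●○
○○○○○○○
○○○○○○○
○○○○○○○
○○○●●●●
gen 5: ●●●○○○○
●●●●○○○
○○○●●○○
○○○○●○○
○○○○○○○
○○○○●●○
●○○●●○○
gen 6: ○○○○●○●
●○○○●○○
○●○○●○○
○○○●●○○
○○○○●●○
○○○●●●○
●○●●●●●
gen 7: ○●○○○○○
●○○●●○○
○○○○●●○
○○○●○○○
○○○○○○○
○○●○○○○
●○●○○○○
gen 8: ●●●●○○○
○○○●●●○
○○○○○●○
○○○○●○○
○○○○○○○
○●○○○○○
○○●○○○○
gen 9: ○●○○○○○
○●○●○●●
○○○●○●○
○○○○○○○
○○○○○○○
○○○○○○○
●○○●○○○
gen 10: ○●○○●○●
●○○○○●●
○○●○○●●
○○○○○○○
○○○○○○○
○○○○○○○
○○○○○○○
gen 11: ○○○○○○●
○●○○●○○
●○○○○●○
○○○○○○○
○○○○○○○
○○○○○○○
○○○○○○○
gen 12: ○○○○○○○
●○○○○●●
○○○○○○○
○○○○○○○
○○○○○○○
○○○○○○○
○○○○○○○
gen 13: ○○○○○○●
○○○○○○●
○○○○○○●
○○○○○○○
○○○○○○○
○○○○○○○
○○○○○○○
gen 14: ○○○○○○○
●○○○○●●
○○○○○○○
○○○○○○○
○○○○○○○
○○○○○○○
○○○○○○○

1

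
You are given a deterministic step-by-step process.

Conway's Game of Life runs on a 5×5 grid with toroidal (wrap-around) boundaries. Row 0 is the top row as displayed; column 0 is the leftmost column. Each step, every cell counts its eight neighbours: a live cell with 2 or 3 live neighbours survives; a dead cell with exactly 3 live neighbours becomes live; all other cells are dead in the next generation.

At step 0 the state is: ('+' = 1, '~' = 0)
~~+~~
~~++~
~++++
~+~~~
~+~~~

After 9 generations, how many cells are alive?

2

gen 0: ~~+~~
~~++~
~++++
~+~~~
~+~~~
gen 1: ~+++~
~~~~+
++~~+
~+~+~
~++~~
gen 2: ++~+~
~~~~+
~++++
~~~++
+~~~~
gen 3: ++~~~
~~~~~
~~+~~
~+~~~
++++~
gen 4: +~~~+
~+~~~
~~~~~
+~~+~
~~~~+
gen 5: +~~~+
+~~~~
~~~~~
~~~~+
~~~+~
gen 6: +~~~+
+~~~+
~~~~~
~~~~~
+~~+~
gen 7: ~+~+~
+~~~+
~~~~~
~~~~~
+~~~~
gen 8: ~+~~~
+~~~+
~~~~~
~~~~~
~~~~~
gen 9: +~~~~
+~~~~
~~~~~
~~~~~
~~~~~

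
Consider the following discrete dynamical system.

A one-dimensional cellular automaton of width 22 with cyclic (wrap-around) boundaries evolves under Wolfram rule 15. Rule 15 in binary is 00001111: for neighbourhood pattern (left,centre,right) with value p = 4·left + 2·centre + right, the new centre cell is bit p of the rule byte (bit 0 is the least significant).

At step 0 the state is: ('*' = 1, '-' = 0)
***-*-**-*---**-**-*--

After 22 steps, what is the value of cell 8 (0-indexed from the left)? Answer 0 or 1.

k=0  ***-*-**-*---**-**-*--
k=1  *---*-*--*-***--*--*-*
k=2  --***-*-**-*---**-**-*
k=3  -**---*-*--*-***--*--*
k=4  -*--***-*-**-*---**-**
k=5  -*-**---*-*--*-***--*-
k=6  **-*--***-*-**-*---**-
k=7  *--*-**---*-*--*-***--
k=8  *-**-*--***-*-**-*---*
k=9  --*--*-**---*-*--*-***
k=10  -**-**-*--***-*-**-*--
k=11  **--*--*-**---*-*--*-*
k=12  ---**-**-*--***-*-**-*
k=13  -***--*--*-**---*-*--*
k=14  -*---**-**-*--***-*-**
k=15  -*-***--*--*-**---*-*-
k=16  **-*---**-**-*--***-*-
k=17  *--*-***--*--*-**---*-
k=18  *-**-*---**-**-*--***-
k=19  *-*--*-***--*--*-**---
k=20  *-*-**-*---**-**-*--**
k=21  --*-*--*-***--*--*-**-
k=22  ***-*-**-*---**-**-*--

0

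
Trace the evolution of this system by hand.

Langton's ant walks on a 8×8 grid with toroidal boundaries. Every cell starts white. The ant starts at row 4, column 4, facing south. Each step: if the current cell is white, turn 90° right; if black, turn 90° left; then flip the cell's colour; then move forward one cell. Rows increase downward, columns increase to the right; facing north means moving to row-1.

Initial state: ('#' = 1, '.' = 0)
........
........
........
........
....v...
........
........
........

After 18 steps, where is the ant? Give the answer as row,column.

3,5

0) ........
........
........
........
....v...
........
........
........
1) ........
........
........
........
...<#...
........
........
........
2) ........
........
........
...^....
...##...
........
........
........
3) ........
........
........
...#>...
...##...
........
........
........
4) ........
........
........
...##...
...#v...
........
........
........
5) ........
........
........
...##...
...#.>..
........
........
........
6) ........
........
........
...##...
...#.#..
.....v..
........
........
7) ........
........
........
...##...
...#.#..
....<#..
........
........
8) ........
........
........
...##...
...#^#..
....##..
........
........
9) ........
........
........
...##...
...##>..
....##..
........
........
10) ........
........
........
...##^..
...##...
....##..
........
........
11) ........
........
........
...###>.
...##...
....##..
........
........
12) ........
........
........
...####.
...##.v.
....##..
........
........
13) ........
........
........
...####.
...##<#.
....##..
........
........
14) ........
........
........
...##^#.
...####.
....##..
........
........
15) ........
........
........
...#<.#.
...####.
....##..
........
........
16) ........
........
........
...#..#.
...#v##.
....##..
........
........
17) ........
........
........
...#..#.
...#.>#.
....##..
........
........
18) ........
........
........
...#.^#.
...#..#.
....##..
........
........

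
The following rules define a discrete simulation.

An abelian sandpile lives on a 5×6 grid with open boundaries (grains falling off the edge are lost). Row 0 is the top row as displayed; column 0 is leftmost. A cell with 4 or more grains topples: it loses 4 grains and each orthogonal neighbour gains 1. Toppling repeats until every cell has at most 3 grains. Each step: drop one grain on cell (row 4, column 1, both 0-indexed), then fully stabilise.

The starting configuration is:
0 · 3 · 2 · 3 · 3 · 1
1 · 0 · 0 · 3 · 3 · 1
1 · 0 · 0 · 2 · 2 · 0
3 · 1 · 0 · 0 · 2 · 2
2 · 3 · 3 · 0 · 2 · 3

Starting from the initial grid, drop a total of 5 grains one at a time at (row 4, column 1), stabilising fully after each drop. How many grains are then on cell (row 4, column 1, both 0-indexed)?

k=0  0 · 3 · 2 · 3 · 3 · 1
1 · 0 · 0 · 3 · 3 · 1
1 · 0 · 0 · 2 · 2 · 0
3 · 1 · 0 · 0 · 2 · 2
2 · 3 · 3 · 0 · 2 · 3
k=1  0 · 3 · 2 · 3 · 3 · 1
1 · 0 · 0 · 3 · 3 · 1
1 · 0 · 0 · 2 · 2 · 0
3 · 2 · 1 · 0 · 2 · 2
3 · 1 · 0 · 1 · 2 · 3
k=2  0 · 3 · 2 · 3 · 3 · 1
1 · 0 · 0 · 3 · 3 · 1
1 · 0 · 0 · 2 · 2 · 0
3 · 2 · 1 · 0 · 2 · 2
3 · 2 · 0 · 1 · 2 · 3
k=3  0 · 3 · 2 · 3 · 3 · 1
1 · 0 · 0 · 3 · 3 · 1
1 · 0 · 0 · 2 · 2 · 0
3 · 2 · 1 · 0 · 2 · 2
3 · 3 · 0 · 1 · 2 · 3
k=4  0 · 3 · 2 · 3 · 3 · 1
1 · 0 · 0 · 3 · 3 · 1
2 · 1 · 0 · 2 · 2 · 0
1 · 0 · 2 · 0 · 2 · 2
1 · 2 · 1 · 1 · 2 · 3
k=5  0 · 3 · 2 · 3 · 3 · 1
1 · 0 · 0 · 3 · 3 · 1
2 · 1 · 0 · 2 · 2 · 0
1 · 0 · 2 · 0 · 2 · 2
1 · 3 · 1 · 1 · 2 · 3

3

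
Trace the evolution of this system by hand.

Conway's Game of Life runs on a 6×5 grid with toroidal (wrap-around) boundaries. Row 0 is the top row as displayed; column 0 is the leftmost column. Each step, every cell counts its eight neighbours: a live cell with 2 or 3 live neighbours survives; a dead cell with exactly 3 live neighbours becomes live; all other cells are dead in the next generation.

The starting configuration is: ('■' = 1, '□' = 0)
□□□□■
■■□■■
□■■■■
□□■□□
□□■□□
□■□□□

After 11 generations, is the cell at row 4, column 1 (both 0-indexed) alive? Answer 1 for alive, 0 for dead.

0

[0] □□□□■
■■□■■
□■■■■
□□■□□
□□■□□
□■□□□
[1] □■■■■
□■□□□
□□□□□
□□□□□
□■■□□
□□□□□
[2] ■■■■□
■■□■□
□□□□□
□□□□□
□□□□□
■□□□□
[3] □□□■□
■□□■□
□□□□□
□□□□□
□□□□□
■□■□■
[4] ■■■■□
□□□□■
□□□□□
□□□□□
□□□□□
□□□■■
[5] ■■■□□
■■■■■
□□□□□
□□□□□
□□□□□
■■□■■
[6] □□□□□
□□□■■
■■■■■
□□□□□
■□□□■
□□□■■
[7] □□□□□
□■□□□
■■■□□
□□■□□
■□□■■
■□□■■
[8] ■□□□■
■■■□□
■□■□□
□□■□□
■■■□□
■□□■□
[9] □□■■□
□□■■□
■□■■□
■□■■□
■□■■■
□□■■□
[10] □■□□■
□□□□□
□□□□□
■□□□□
■□□□□
□□□□□
[11] □□□□□
□□□□□
□□□□□
□□□□□
□□□□□
■□□□□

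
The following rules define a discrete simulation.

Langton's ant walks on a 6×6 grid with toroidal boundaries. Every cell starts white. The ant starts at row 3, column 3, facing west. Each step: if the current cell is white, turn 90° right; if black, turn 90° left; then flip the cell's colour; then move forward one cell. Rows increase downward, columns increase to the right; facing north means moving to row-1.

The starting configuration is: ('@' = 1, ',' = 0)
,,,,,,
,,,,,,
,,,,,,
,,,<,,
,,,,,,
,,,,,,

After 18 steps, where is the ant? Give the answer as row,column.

[0] ,,,,,,
,,,,,,
,,,,,,
,,,<,,
,,,,,,
,,,,,,
[1] ,,,,,,
,,,,,,
,,,^,,
,,,@,,
,,,,,,
,,,,,,
[2] ,,,,,,
,,,,,,
,,,@>,
,,,@,,
,,,,,,
,,,,,,
[3] ,,,,,,
,,,,,,
,,,@@,
,,,@v,
,,,,,,
,,,,,,
[4] ,,,,,,
,,,,,,
,,,@@,
,,,<@,
,,,,,,
,,,,,,
[5] ,,,,,,
,,,,,,
,,,@@,
,,,,@,
,,,v,,
,,,,,,
[6] ,,,,,,
,,,,,,
,,,@@,
,,,,@,
,,<@,,
,,,,,,
[7] ,,,,,,
,,,,,,
,,,@@,
,,^,@,
,,@@,,
,,,,,,
[8] ,,,,,,
,,,,,,
,,,@@,
,,@>@,
,,@@,,
,,,,,,
[9] ,,,,,,
,,,,,,
,,,@@,
,,@@@,
,,@v,,
,,,,,,
[10] ,,,,,,
,,,,,,
,,,@@,
,,@@@,
,,@,>,
,,,,,,
[11] ,,,,,,
,,,,,,
,,,@@,
,,@@@,
,,@,@,
,,,,v,
[12] ,,,,,,
,,,,,,
,,,@@,
,,@@@,
,,@,@,
,,,<@,
[13] ,,,,,,
,,,,,,
,,,@@,
,,@@@,
,,@^@,
,,,@@,
[14] ,,,,,,
,,,,,,
,,,@@,
,,@@@,
,,@@>,
,,,@@,
[15] ,,,,,,
,,,,,,
,,,@@,
,,@@^,
,,@@,,
,,,@@,
[16] ,,,,,,
,,,,,,
,,,@@,
,,@<,,
,,@@,,
,,,@@,
[17] ,,,,,,
,,,,,,
,,,@@,
,,@,,,
,,@v,,
,,,@@,
[18] ,,,,,,
,,,,,,
,,,@@,
,,@,,,
,,@,>,
,,,@@,

4,4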